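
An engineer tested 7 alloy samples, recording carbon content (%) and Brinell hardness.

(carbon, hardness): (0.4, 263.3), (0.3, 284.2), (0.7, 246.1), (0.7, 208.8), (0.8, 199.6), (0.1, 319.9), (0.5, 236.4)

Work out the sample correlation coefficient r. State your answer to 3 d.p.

n = 7, Σx = 3.5, Σy = 1758.3, Σx² = 2.13, Σy² = 452320.31, Σxy = 818.88
nΣxy − ΣxΣy = 5732.16 − 6154.05 = -421.89
nΣx² − (Σx)² = 14.91 − 12.25 = 2.66; nΣy² − (Σy)² = 3166242.17 − 3091618.89 = 74623.28
r = -421.89 / √(2.66 × 74623.28) = -421.89 / 445.5311 ≈ -0.947

-0.947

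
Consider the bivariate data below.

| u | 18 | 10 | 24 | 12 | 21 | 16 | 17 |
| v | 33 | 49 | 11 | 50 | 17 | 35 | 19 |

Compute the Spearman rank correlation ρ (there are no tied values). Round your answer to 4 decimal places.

-0.9286

Rank u: 5, 1, 7, 2, 6, 3, 4
Rank v: 4, 6, 1, 7, 2, 5, 3
d = rank(u) − rank(v): 1, -5, 6, -5, 4, -2, 1; Σd² = 108
ρ = 1 − 6Σd² / [n(n²−1)] = 1 − 6×108 / (7×48) = 1 − 648/336 ≈ -0.9286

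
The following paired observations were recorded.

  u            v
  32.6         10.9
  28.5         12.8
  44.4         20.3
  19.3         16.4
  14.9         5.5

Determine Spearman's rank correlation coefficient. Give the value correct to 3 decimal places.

0.600

Rank u: 4, 3, 5, 2, 1
Rank v: 2, 3, 5, 4, 1
d = rank(u) − rank(v): 2, 0, 0, -2, 0; Σd² = 8
ρ = 1 − 6Σd² / [n(n²−1)] = 1 − 6×8 / (5×24) = 1 − 48/120 ≈ 0.600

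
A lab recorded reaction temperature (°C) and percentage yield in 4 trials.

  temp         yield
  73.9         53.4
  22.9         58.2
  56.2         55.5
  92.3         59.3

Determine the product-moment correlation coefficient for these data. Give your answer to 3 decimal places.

n = 4, Σx = 245.3, Σy = 226.4, Σx² = 17663.35, Σy² = 12835.54, Σxy = 13871.53
nΣxy − ΣxΣy = 55486.12 − 55535.92 = -49.8
nΣx² − (Σx)² = 70653.4 − 60172.09 = 10481.31; nΣy² − (Σy)² = 51342.16 − 51256.96 = 85.2
r = -49.8 / √(10481.31 × 85.2) = -49.8 / 944.9908 ≈ -0.053

-0.053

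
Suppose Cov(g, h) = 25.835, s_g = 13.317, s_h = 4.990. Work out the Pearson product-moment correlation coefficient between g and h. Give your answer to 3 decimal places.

r = Cov(g,h) / (s_g · s_h) = 25.835 / (13.317 × 4.990)
  = 25.835 / 66.4518 ≈ 0.389

0.389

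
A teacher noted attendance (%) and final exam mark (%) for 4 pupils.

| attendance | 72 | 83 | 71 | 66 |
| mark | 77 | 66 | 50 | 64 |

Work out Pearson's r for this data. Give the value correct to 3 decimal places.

n = 4, Σx = 292, Σy = 257, Σx² = 21470, Σy² = 16881, Σxy = 18796
nΣxy − ΣxΣy = 75184 − 75044 = 140
nΣx² − (Σx)² = 85880 − 85264 = 616; nΣy² − (Σy)² = 67524 − 66049 = 1475
r = 140 / √(616 × 1475) = 140 / 953.2051 ≈ 0.147

0.147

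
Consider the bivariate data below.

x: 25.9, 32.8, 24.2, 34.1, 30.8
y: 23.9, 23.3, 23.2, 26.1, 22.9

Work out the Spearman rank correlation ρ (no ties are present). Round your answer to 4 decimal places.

0.5000

Rank x: 2, 4, 1, 5, 3
Rank y: 4, 3, 2, 5, 1
d = rank(x) − rank(y): -2, 1, -1, 0, 2; Σd² = 10
ρ = 1 − 6Σd² / [n(n²−1)] = 1 − 6×10 / (5×24) = 1 − 60/120 ≈ 0.5000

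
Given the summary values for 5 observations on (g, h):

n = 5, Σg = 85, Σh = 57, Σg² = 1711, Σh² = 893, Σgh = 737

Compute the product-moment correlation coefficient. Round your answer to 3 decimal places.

r = (nΣgh − ΣgΣh) / √[(nΣg² − (Σg)²)(nΣh² − (Σh)²)]
Numerator: 5×737 − 85×57 = -1160
Denominator: √[(8555 − 7225)(4465 − 3249)] = √[1330 × 1216] = 1271.7232
r = -1160 / 1271.7232 ≈ -0.912

-0.912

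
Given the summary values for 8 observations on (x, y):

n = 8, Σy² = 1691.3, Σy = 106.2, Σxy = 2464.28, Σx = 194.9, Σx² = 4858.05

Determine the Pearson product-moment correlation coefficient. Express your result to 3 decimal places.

r = (nΣxy − ΣxΣy) / √[(nΣx² − (Σx)²)(nΣy² − (Σy)²)]
Numerator: 8×2464.28 − 194.9×106.2 = -984.14
Denominator: √[(38864.4 − 37986.01)(13530.4 − 11278.44)] = √[878.39 × 2251.96] = 1406.4491
r = -984.14 / 1406.4491 ≈ -0.700

-0.700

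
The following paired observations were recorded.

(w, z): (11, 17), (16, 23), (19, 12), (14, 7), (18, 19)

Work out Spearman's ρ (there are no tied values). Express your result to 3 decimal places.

0.100

Rank w: 1, 3, 5, 2, 4
Rank z: 3, 5, 2, 1, 4
d = rank(w) − rank(z): -2, -2, 3, 1, 0; Σd² = 18
ρ = 1 − 6Σd² / [n(n²−1)] = 1 − 6×18 / (5×24) = 1 − 108/120 ≈ 0.100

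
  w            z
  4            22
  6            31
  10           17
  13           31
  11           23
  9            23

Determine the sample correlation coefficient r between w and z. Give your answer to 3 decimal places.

n = 6, Σw = 53, Σz = 147, Σw² = 523, Σz² = 3753, Σwz = 1307
nΣwz − ΣwΣz = 7842 − 7791 = 51
nΣw² − (Σw)² = 3138 − 2809 = 329; nΣz² − (Σz)² = 22518 − 21609 = 909
r = 51 / √(329 × 909) = 51 / 546.8647 ≈ 0.093

0.093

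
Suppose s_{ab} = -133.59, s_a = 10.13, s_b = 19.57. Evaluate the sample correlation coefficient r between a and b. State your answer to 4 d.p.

-0.6739

r = Cov(a,b) / (s_a · s_b) = -133.59 / (10.13 × 19.57)
  = -133.59 / 198.2441 ≈ -0.6739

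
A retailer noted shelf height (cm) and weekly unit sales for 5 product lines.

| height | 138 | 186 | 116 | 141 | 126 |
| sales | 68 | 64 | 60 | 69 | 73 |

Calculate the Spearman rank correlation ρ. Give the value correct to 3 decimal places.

0.100

Rank height: 3, 5, 1, 4, 2
Rank sales: 3, 2, 1, 4, 5
d = rank(height) − rank(sales): 0, 3, 0, 0, -3; Σd² = 18
ρ = 1 − 6Σd² / [n(n²−1)] = 1 − 6×18 / (5×24) = 1 − 108/120 ≈ 0.100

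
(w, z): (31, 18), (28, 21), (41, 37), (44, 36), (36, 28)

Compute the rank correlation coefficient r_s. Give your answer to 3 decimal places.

Rank w: 2, 1, 4, 5, 3
Rank z: 1, 2, 5, 4, 3
d = rank(w) − rank(z): 1, -1, -1, 1, 0; Σd² = 4
ρ = 1 − 6Σd² / [n(n²−1)] = 1 − 6×4 / (5×24) = 1 − 24/120 ≈ 0.800

0.800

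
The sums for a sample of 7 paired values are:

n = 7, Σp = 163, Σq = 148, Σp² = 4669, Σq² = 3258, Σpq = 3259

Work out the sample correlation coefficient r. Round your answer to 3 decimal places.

r = (nΣpq − ΣpΣq) / √[(nΣp² − (Σp)²)(nΣq² − (Σq)²)]
Numerator: 7×3259 − 163×148 = -1311
Denominator: √[(32683 − 26569)(22806 − 21904)] = √[6114 × 902] = 2348.3671
r = -1311 / 2348.3671 ≈ -0.558

-0.558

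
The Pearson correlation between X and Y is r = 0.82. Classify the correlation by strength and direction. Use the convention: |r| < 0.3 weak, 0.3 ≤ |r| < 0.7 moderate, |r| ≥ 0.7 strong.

r = 0.82 > 0 so the relationship is positive.
|r| = 0.82, which falls in the strong range.

strong positive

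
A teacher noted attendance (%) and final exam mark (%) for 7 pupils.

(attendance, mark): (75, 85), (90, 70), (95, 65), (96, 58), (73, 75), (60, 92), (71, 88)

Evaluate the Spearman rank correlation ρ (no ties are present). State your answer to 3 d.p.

-0.964

Rank attendance: 4, 5, 6, 7, 3, 1, 2
Rank mark: 5, 3, 2, 1, 4, 7, 6
d = rank(attendance) − rank(mark): -1, 2, 4, 6, -1, -6, -4; Σd² = 110
ρ = 1 − 6Σd² / [n(n²−1)] = 1 − 6×110 / (7×48) = 1 − 660/336 ≈ -0.964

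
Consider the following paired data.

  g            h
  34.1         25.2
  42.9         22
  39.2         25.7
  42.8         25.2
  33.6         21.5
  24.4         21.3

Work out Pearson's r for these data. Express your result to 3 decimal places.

0.482

n = 6, Σg = 217, Σh = 140.9, Σg² = 8096.02, Σh² = 3330.51, Σgh = 5131.24
nΣgh − ΣgΣh = 30787.44 − 30575.3 = 212.14
nΣg² − (Σg)² = 48576.12 − 47089 = 1487.12; nΣh² − (Σh)² = 19983.06 − 19852.81 = 130.25
r = 212.14 / √(1487.12 × 130.25) = 212.14 / 440.1106 ≈ 0.482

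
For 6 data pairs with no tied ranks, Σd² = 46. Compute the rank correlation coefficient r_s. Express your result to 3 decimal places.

ρ = 1 − 6Σd² / [n(n²−1)] = 1 − 6×46 / (6×35)
  = 1 − 276/210 = 1 − 1.3143 ≈ -0.314

-0.314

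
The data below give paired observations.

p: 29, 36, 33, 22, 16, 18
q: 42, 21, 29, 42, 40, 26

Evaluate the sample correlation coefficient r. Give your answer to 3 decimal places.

-0.453

n = 6, Σp = 154, Σq = 200, Σp² = 4290, Σq² = 7086, Σpq = 4963
nΣpq − ΣpΣq = 29778 − 30800 = -1022
nΣp² − (Σp)² = 25740 − 23716 = 2024; nΣq² − (Σq)² = 42516 − 40000 = 2516
r = -1022 / √(2024 × 2516) = -1022 / 2256.6311 ≈ -0.453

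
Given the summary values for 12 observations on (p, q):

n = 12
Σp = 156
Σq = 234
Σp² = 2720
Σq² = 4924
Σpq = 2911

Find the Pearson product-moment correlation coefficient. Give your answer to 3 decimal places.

r = (nΣpq − ΣpΣq) / √[(nΣp² − (Σp)²)(nΣq² − (Σq)²)]
Numerator: 12×2911 − 156×234 = -1572
Denominator: √[(32640 − 24336)(59088 − 54756)] = √[8304 × 4332] = 5997.7436
r = -1572 / 5997.7436 ≈ -0.262

-0.262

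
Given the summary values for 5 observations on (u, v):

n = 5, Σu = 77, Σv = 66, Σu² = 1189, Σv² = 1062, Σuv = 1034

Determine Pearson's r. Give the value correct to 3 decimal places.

r = (nΣuv − ΣuΣv) / √[(nΣu² − (Σu)²)(nΣv² − (Σv)²)]
Numerator: 5×1034 − 77×66 = 88
Denominator: √[(5945 − 5929)(5310 − 4356)] = √[16 × 954] = 123.5476
r = 88 / 123.5476 ≈ 0.712

0.712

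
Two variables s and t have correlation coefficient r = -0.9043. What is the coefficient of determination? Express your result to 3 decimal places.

0.818

r² = (-0.9043)² = 0.818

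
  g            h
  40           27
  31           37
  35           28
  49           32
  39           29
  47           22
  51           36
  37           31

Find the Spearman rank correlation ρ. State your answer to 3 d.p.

Rank g: 5, 1, 2, 7, 4, 6, 8, 3
Rank h: 2, 8, 3, 6, 4, 1, 7, 5
d = rank(g) − rank(h): 3, -7, -1, 1, 0, 5, 1, -2; Σd² = 90
ρ = 1 − 6Σd² / [n(n²−1)] = 1 − 6×90 / (8×63) = 1 − 540/504 ≈ -0.071

-0.071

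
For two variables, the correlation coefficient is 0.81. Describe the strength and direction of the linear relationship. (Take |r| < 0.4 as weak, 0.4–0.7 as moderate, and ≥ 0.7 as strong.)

r = 0.81 > 0 so the relationship is positive.
|r| = 0.81, which falls in the strong range.

strong positive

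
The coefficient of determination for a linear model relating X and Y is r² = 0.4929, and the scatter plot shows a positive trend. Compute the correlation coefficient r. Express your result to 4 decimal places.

|r| = √0.4929 = 0.7021
The association is positive, so r = 0.7021.

0.7021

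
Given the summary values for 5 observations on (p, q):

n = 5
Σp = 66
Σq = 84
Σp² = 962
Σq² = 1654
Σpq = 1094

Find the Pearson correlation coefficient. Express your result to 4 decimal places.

r = (nΣpq − ΣpΣq) / √[(nΣp² − (Σp)²)(nΣq² − (Σq)²)]
Numerator: 5×1094 − 66×84 = -74
Denominator: √[(4810 − 4356)(8270 − 7056)] = √[454 × 1214] = 742.3988
r = -74 / 742.3988 ≈ -0.0997

-0.0997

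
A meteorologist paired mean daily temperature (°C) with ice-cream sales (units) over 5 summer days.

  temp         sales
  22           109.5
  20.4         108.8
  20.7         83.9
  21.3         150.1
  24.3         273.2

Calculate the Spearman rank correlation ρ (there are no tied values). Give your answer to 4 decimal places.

Rank temp: 4, 1, 2, 3, 5
Rank sales: 3, 2, 1, 4, 5
d = rank(temp) − rank(sales): 1, -1, 1, -1, 0; Σd² = 4
ρ = 1 − 6Σd² / [n(n²−1)] = 1 − 6×4 / (5×24) = 1 − 24/120 ≈ 0.8000

0.8000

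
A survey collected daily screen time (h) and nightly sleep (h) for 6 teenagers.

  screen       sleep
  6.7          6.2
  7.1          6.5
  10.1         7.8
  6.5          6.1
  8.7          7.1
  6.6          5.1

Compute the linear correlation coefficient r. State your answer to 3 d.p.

0.892

n = 6, Σx = 45.7, Σy = 38.8, Σx² = 358.81, Σy² = 255.16, Σxy = 301.55
nΣxy − ΣxΣy = 1809.3 − 1773.16 = 36.14
nΣx² − (Σx)² = 2152.86 − 2088.49 = 64.37; nΣy² − (Σy)² = 1530.96 − 1505.44 = 25.52
r = 36.14 / √(64.37 × 25.52) = 36.14 / 40.5305 ≈ 0.892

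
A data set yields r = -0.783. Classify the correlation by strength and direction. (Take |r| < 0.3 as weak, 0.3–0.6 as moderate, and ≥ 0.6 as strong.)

strong negative

r = -0.783 < 0 so the relationship is negative.
|r| = 0.783, which falls in the strong range.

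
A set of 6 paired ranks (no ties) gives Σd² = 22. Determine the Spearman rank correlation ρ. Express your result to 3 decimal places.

0.371

ρ = 1 − 6Σd² / [n(n²−1)] = 1 − 6×22 / (6×35)
  = 1 − 132/210 = 1 − 0.6286 ≈ 0.371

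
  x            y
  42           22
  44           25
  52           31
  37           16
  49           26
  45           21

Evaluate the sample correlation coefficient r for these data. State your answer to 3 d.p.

n = 6, Σx = 269, Σy = 141, Σx² = 12199, Σy² = 3443, Σxy = 6447
nΣxy − ΣxΣy = 38682 − 37929 = 753
nΣx² − (Σx)² = 73194 − 72361 = 833; nΣy² − (Σy)² = 20658 − 19881 = 777
r = 753 / √(833 × 777) = 753 / 804.5129 ≈ 0.936

0.936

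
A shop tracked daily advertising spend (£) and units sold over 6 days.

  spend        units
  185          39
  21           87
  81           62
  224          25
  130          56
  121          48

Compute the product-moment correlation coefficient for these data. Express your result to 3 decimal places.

n = 6, Σx = 762, Σy = 317, Σx² = 122944, Σy² = 18999, Σxy = 32752
nΣxy − ΣxΣy = 196512 − 241554 = -45042
nΣx² − (Σx)² = 737664 − 580644 = 157020; nΣy² − (Σy)² = 113994 − 100489 = 13505
r = -45042 / √(157020 × 13505) = -45042 / 46049.4853 ≈ -0.978

-0.978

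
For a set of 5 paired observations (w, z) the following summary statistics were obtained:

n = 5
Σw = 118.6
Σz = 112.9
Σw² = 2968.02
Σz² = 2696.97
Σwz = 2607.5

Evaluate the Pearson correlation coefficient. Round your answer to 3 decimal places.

-0.466

r = (nΣwz − ΣwΣz) / √[(nΣw² − (Σw)²)(nΣz² − (Σz)²)]
Numerator: 5×2607.5 − 118.6×112.9 = -352.44
Denominator: √[(14840.1 − 14065.96)(13484.85 − 12746.41)] = √[774.14 × 738.44] = 756.0793
r = -352.44 / 756.0793 ≈ -0.466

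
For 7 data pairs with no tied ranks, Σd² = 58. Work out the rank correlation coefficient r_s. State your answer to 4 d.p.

ρ = 1 − 6Σd² / [n(n²−1)] = 1 − 6×58 / (7×48)
  = 1 − 348/336 = 1 − 1.03571 ≈ -0.0357

-0.0357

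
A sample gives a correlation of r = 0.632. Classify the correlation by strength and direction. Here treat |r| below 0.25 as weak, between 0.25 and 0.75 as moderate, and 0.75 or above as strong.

moderate positive

r = 0.632 > 0 so the relationship is positive.
|r| = 0.632, which falls in the moderate range.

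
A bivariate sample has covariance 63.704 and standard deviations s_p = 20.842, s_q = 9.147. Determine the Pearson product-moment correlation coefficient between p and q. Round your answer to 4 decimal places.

0.3342

r = Cov(p,q) / (s_p · s_q) = 63.704 / (20.842 × 9.147)
  = 63.704 / 190.6418 ≈ 0.3342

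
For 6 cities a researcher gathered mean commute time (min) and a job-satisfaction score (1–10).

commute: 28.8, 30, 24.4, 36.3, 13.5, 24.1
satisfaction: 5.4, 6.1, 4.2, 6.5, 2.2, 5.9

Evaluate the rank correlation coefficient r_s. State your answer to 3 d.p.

0.829

Rank commute: 4, 5, 3, 6, 1, 2
Rank satisfaction: 3, 5, 2, 6, 1, 4
d = rank(commute) − rank(satisfaction): 1, 0, 1, 0, 0, -2; Σd² = 6
ρ = 1 − 6Σd² / [n(n²−1)] = 1 − 6×6 / (6×35) = 1 − 36/210 ≈ 0.829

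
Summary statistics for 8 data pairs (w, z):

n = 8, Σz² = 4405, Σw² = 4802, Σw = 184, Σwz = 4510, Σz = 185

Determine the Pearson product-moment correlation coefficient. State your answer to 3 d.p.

0.948

r = (nΣwz − ΣwΣz) / √[(nΣw² − (Σw)²)(nΣz² − (Σz)²)]
Numerator: 8×4510 − 184×185 = 2040
Denominator: √[(38416 − 33856)(35240 − 34225)] = √[4560 × 1015] = 2151.3717
r = 2040 / 2151.3717 ≈ 0.948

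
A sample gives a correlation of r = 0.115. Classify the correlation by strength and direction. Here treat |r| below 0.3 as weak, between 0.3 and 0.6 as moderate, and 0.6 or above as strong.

weak positive

r = 0.115 > 0 so the relationship is positive.
|r| = 0.115, which falls in the weak range.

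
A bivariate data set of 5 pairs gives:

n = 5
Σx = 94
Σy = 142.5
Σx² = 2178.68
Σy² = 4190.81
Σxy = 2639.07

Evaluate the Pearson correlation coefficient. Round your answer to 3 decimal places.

r = (nΣxy − ΣxΣy) / √[(nΣx² − (Σx)²)(nΣy² − (Σy)²)]
Numerator: 5×2639.07 − 94×142.5 = -199.65
Denominator: √[(10893.4 − 8836)(20954.05 − 20306.25)] = √[2057.4 × 647.8] = 1154.4625
r = -199.65 / 1154.4625 ≈ -0.173

-0.173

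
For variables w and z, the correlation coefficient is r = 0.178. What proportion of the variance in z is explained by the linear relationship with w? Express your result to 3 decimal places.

r² = (0.178)² = 0.032

0.032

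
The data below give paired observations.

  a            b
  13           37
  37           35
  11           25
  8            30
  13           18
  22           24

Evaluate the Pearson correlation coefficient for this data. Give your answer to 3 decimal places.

0.321

n = 6, Σa = 104, Σb = 169, Σa² = 2376, Σb² = 5019, Σab = 3053
nΣab − ΣaΣb = 18318 − 17576 = 742
nΣa² − (Σa)² = 14256 − 10816 = 3440; nΣb² − (Σb)² = 30114 − 28561 = 1553
r = 742 / √(3440 × 1553) = 742 / 2311.3459 ≈ 0.321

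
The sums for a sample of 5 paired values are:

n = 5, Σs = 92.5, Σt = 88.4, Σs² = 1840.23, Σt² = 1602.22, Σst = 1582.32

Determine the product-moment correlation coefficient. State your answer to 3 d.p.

r = (nΣst − ΣsΣt) / √[(nΣs² − (Σs)²)(nΣt² − (Σt)²)]
Numerator: 5×1582.32 − 92.5×88.4 = -265.4
Denominator: √[(9201.15 − 8556.25)(8011.1 − 7814.56)] = √[644.9 × 196.54] = 356.0178
r = -265.4 / 356.0178 ≈ -0.745

-0.745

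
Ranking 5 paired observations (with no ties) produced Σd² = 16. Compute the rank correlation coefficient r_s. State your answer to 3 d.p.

ρ = 1 − 6Σd² / [n(n²−1)] = 1 − 6×16 / (5×24)
  = 1 − 96/120 = 1 − 0.8000 ≈ 0.200

0.200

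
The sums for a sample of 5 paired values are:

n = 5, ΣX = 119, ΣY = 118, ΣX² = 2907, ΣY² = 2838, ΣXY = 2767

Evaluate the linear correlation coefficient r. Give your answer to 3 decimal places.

r = (nΣXY − ΣXΣY) / √[(nΣX² − (ΣX)²)(nΣY² − (ΣY)²)]
Numerator: 5×2767 − 119×118 = -207
Denominator: √[(14535 − 14161)(14190 − 13924)] = √[374 × 266] = 315.4108
r = -207 / 315.4108 ≈ -0.656

-0.656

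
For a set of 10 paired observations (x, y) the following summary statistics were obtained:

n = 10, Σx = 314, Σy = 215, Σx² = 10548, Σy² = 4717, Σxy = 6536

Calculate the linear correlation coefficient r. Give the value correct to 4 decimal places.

-0.8430

r = (nΣxy − ΣxΣy) / √[(nΣx² − (Σx)²)(nΣy² − (Σy)²)]
Numerator: 10×6536 − 314×215 = -2150
Denominator: √[(105480 − 98596)(47170 − 46225)] = √[6884 × 945] = 2550.5646
r = -2150 / 2550.5646 ≈ -0.8430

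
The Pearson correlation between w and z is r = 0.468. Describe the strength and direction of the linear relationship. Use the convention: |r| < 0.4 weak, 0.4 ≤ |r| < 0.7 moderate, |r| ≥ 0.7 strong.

r = 0.468 > 0 so the relationship is positive.
|r| = 0.468, which falls in the moderate range.

moderate positive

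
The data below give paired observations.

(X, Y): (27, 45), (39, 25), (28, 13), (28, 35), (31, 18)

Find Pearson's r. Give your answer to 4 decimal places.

-0.2730

n = 5, ΣX = 153, ΣY = 136, ΣX² = 4779, ΣY² = 4368, ΣXY = 4092
nΣXY − ΣXΣY = 20460 − 20808 = -348
nΣX² − (ΣX)² = 23895 − 23409 = 486; nΣY² − (ΣY)² = 21840 − 18496 = 3344
r = -348 / √(486 × 3344) = -348 / 1274.8270 ≈ -0.2730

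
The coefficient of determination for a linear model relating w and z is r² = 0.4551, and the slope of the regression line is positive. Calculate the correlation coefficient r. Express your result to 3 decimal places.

|r| = √0.4551 = 0.675
The association is positive, so r = 0.675.

0.675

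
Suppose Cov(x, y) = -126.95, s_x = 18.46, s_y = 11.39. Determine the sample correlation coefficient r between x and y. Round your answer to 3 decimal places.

r = Cov(x,y) / (s_x · s_y) = -126.95 / (18.46 × 11.39)
  = -126.95 / 210.2594 ≈ -0.604

-0.604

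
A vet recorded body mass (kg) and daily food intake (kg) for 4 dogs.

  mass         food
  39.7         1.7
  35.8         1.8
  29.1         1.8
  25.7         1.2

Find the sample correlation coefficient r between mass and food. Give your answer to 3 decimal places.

0.625

n = 4, Σx = 130.3, Σy = 6.5, Σx² = 4365.03, Σy² = 10.81, Σxy = 215.15
nΣxy − ΣxΣy = 860.6 − 846.95 = 13.65
nΣx² − (Σx)² = 17460.12 − 16978.09 = 482.03; nΣy² − (Σy)² = 43.24 − 42.25 = 0.99
r = 13.65 / √(482.03 × 0.99) = 13.65 / 21.8451 ≈ 0.625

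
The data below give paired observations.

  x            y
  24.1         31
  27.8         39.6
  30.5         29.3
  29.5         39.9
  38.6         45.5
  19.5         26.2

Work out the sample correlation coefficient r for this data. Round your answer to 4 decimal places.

n = 6, Σx = 170, Σy = 211.5, Σx² = 5024.36, Σy² = 7736.35, Σxy = 6185.88
nΣxy − ΣxΣy = 37115.28 − 35955 = 1160.28
nΣx² − (Σx)² = 30146.16 − 28900 = 1246.16; nΣy² − (Σy)² = 46418.1 − 44732.25 = 1685.85
r = 1160.28 / √(1246.16 × 1685.85) = 1160.28 / 1449.4271 ≈ 0.8005

0.8005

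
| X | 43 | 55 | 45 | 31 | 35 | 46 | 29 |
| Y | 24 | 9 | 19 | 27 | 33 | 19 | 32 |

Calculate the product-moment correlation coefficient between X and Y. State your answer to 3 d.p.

n = 7, ΣX = 284, ΣY = 163, ΣX² = 12042, ΣY² = 4221, ΣXY = 6176
nΣXY − ΣXΣY = 43232 − 46292 = -3060
nΣX² − (ΣX)² = 84294 − 80656 = 3638; nΣY² − (ΣY)² = 29547 − 26569 = 2978
r = -3060 / √(3638 × 2978) = -3060 / 3291.4987 ≈ -0.930

-0.930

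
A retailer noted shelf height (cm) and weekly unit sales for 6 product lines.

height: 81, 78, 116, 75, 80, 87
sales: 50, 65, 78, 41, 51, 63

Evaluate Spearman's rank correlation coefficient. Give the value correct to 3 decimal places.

Rank height: 4, 2, 6, 1, 3, 5
Rank sales: 2, 5, 6, 1, 3, 4
d = rank(height) − rank(sales): 2, -3, 0, 0, 0, 1; Σd² = 14
ρ = 1 − 6Σd² / [n(n²−1)] = 1 − 6×14 / (6×35) = 1 − 84/210 ≈ 0.600

0.600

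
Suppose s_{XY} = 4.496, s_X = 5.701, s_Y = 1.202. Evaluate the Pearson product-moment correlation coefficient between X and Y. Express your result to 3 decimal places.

0.656

r = Cov(X,Y) / (s_X · s_Y) = 4.496 / (5.701 × 1.202)
  = 4.496 / 6.8526 ≈ 0.656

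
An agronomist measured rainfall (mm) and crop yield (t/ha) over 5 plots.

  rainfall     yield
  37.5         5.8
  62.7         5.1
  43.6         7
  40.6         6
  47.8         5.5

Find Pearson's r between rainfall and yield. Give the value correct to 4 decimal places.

-0.5832

n = 5, Σx = 232.2, Σy = 29.4, Σx² = 11171.7, Σy² = 174.9, Σxy = 1348.97
nΣxy − ΣxΣy = 6744.85 − 6826.68 = -81.83
nΣx² − (Σx)² = 55858.5 − 53916.84 = 1941.66; nΣy² − (Σy)² = 874.5 − 864.36 = 10.14
r = -81.83 / √(1941.66 × 10.14) = -81.83 / 140.3155 ≈ -0.5832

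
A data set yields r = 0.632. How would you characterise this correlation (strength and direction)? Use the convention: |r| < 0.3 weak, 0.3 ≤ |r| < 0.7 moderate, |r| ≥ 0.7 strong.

moderate positive

r = 0.632 > 0 so the relationship is positive.
|r| = 0.632, which falls in the moderate range.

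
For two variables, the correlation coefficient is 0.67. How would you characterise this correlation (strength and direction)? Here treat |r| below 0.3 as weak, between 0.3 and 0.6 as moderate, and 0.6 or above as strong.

r = 0.67 > 0 so the relationship is positive.
|r| = 0.67, which falls in the strong range.

strong positive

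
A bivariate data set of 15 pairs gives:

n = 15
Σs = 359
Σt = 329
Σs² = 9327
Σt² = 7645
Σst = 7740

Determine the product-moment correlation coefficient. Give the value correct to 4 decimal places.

-0.2388

r = (nΣst − ΣsΣt) / √[(nΣs² − (Σs)²)(nΣt² − (Σt)²)]
Numerator: 15×7740 − 359×329 = -2011
Denominator: √[(139905 − 128881)(114675 − 108241)] = √[11024 × 6434] = 8421.9010
r = -2011 / 8421.9010 ≈ -0.2388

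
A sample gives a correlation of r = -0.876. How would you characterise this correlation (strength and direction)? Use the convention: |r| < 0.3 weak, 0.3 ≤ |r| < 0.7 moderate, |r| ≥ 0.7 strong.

strong negative

r = -0.876 < 0 so the relationship is negative.
|r| = 0.876, which falls in the strong range.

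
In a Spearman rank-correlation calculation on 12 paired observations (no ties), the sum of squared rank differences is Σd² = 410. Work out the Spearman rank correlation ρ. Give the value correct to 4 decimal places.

-0.4336

ρ = 1 − 6Σd² / [n(n²−1)] = 1 − 6×410 / (12×143)
  = 1 − 2460/1716 = 1 − 1.43357 ≈ -0.4336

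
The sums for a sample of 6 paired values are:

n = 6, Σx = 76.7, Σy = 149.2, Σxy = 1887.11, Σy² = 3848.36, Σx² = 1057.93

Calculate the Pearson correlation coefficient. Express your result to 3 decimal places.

r = (nΣxy − ΣxΣy) / √[(nΣx² − (Σx)²)(nΣy² − (Σy)²)]
Numerator: 6×1887.11 − 76.7×149.2 = -120.98
Denominator: √[(6347.58 − 5882.89)(23090.16 − 22260.64)] = √[464.69 × 829.52] = 620.8620
r = -120.98 / 620.8620 ≈ -0.195

-0.195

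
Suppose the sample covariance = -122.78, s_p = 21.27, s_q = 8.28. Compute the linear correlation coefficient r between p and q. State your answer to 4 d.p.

-0.6972

r = Cov(p,q) / (s_p · s_q) = -122.78 / (21.27 × 8.28)
  = -122.78 / 176.1156 ≈ -0.6972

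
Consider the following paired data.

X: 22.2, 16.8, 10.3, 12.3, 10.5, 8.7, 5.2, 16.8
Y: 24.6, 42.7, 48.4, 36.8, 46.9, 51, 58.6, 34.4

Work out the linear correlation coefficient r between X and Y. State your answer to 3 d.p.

n = 8, ΣX = 102.8, ΣY = 343.4, ΣX² = 1527.68, ΣY² = 15543.18, ΣXY = 4033.43
nΣXY − ΣXΣY = 32267.44 − 35301.52 = -3034.08
nΣX² − (ΣX)² = 12221.44 − 10567.84 = 1653.6; nΣY² − (ΣY)² = 124345.44 − 117923.56 = 6421.88
r = -3034.08 / √(1653.6 × 6421.88) = -3034.08 / 3258.7146 ≈ -0.931

-0.931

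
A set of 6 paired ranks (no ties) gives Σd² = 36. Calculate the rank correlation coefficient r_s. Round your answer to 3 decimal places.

-0.029

ρ = 1 − 6Σd² / [n(n²−1)] = 1 − 6×36 / (6×35)
  = 1 − 216/210 = 1 − 1.0286 ≈ -0.029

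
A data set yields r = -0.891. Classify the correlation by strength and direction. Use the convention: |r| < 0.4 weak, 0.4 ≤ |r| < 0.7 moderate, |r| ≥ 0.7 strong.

r = -0.891 < 0 so the relationship is negative.
|r| = 0.891, which falls in the strong range.

strong negative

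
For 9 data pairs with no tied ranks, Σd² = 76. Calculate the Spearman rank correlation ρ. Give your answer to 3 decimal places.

ρ = 1 − 6Σd² / [n(n²−1)] = 1 − 6×76 / (9×80)
  = 1 − 456/720 = 1 − 0.6333 ≈ 0.367

0.367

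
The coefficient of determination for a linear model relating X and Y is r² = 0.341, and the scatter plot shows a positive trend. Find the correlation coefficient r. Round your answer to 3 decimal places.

0.584

|r| = √0.341 = 0.584
The association is positive, so r = 0.584.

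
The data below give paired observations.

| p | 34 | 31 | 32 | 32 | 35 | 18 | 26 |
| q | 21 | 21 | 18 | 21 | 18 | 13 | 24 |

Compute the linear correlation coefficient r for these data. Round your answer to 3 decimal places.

n = 7, Σp = 208, Σq = 136, Σp² = 6390, Σq² = 2716, Σpq = 4101
nΣpq − ΣpΣq = 28707 − 28288 = 419
nΣp² − (Σp)² = 44730 − 43264 = 1466; nΣq² − (Σq)² = 19012 − 18496 = 516
r = 419 / √(1466 × 516) = 419 / 869.7448 ≈ 0.482

0.482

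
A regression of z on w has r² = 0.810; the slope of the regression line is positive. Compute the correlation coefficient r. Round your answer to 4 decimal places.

|r| = √0.810 = 0.9000
The association is positive, so r = 0.9000.

0.9000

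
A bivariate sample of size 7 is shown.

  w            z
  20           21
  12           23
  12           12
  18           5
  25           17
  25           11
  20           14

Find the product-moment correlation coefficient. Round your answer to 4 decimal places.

n = 7, Σw = 132, Σz = 103, Σw² = 2662, Σz² = 1745, Σwz = 1910
nΣwz − ΣwΣz = 13370 − 13596 = -226
nΣw² − (Σw)² = 18634 − 17424 = 1210; nΣz² − (Σz)² = 12215 − 10609 = 1606
r = -226 / √(1210 × 1606) = -226 / 1394.0086 ≈ -0.1621

-0.1621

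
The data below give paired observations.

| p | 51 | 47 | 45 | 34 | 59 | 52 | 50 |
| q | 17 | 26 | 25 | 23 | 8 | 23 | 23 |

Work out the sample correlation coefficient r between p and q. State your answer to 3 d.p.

n = 7, Σp = 338, Σq = 145, Σp² = 16676, Σq² = 3241, Σpq = 6814
nΣpq − ΣpΣq = 47698 − 49010 = -1312
nΣp² − (Σp)² = 116732 − 114244 = 2488; nΣq² − (Σq)² = 22687 − 21025 = 1662
r = -1312 / √(2488 × 1662) = -1312 / 2033.4837 ≈ -0.645

-0.645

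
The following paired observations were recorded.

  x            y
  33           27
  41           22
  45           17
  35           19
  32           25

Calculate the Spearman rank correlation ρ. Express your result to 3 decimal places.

Rank x: 2, 4, 5, 3, 1
Rank y: 5, 3, 1, 2, 4
d = rank(x) − rank(y): -3, 1, 4, 1, -3; Σd² = 36
ρ = 1 − 6Σd² / [n(n²−1)] = 1 − 6×36 / (5×24) = 1 − 216/120 ≈ -0.800

-0.800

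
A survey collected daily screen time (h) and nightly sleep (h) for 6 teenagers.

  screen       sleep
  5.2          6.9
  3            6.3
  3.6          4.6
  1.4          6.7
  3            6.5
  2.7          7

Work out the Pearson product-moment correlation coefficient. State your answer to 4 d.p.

n = 6, Σx = 18.9, Σy = 38, Σx² = 67.25, Σy² = 244.6, Σxy = 119.12
nΣxy − ΣxΣy = 714.72 − 718.2 = -3.48
nΣx² − (Σx)² = 403.5 − 357.21 = 46.29; nΣy² − (Σy)² = 1467.6 − 1444 = 23.6
r = -3.48 / √(46.29 × 23.6) = -3.48 / 33.0521 ≈ -0.1053

-0.1053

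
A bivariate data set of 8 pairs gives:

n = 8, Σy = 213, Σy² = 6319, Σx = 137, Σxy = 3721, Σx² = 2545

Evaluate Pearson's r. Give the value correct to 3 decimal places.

r = (nΣxy − ΣxΣy) / √[(nΣx² − (Σx)²)(nΣy² − (Σy)²)]
Numerator: 8×3721 − 137×213 = 587
Denominator: √[(20360 − 18769)(50552 − 45369)] = √[1591 × 5183] = 2871.6116
r = 587 / 2871.6116 ≈ 0.204

0.204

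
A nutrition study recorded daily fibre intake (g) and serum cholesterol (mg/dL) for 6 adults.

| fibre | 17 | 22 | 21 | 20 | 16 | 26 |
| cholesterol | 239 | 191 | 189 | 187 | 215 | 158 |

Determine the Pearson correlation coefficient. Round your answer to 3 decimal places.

-0.904

n = 6, Σx = 122, Σy = 1179, Σx² = 2546, Σy² = 235481, Σxy = 23522
nΣxy − ΣxΣy = 141132 − 143838 = -2706
nΣx² − (Σx)² = 15276 − 14884 = 392; nΣy² − (Σy)² = 1412886 − 1390041 = 22845
r = -2706 / √(392 × 22845) = -2706 / 2992.5307 ≈ -0.904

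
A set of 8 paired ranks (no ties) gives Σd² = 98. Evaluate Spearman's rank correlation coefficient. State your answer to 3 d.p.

-0.167

ρ = 1 − 6Σd² / [n(n²−1)] = 1 − 6×98 / (8×63)
  = 1 − 588/504 = 1 − 1.1667 ≈ -0.167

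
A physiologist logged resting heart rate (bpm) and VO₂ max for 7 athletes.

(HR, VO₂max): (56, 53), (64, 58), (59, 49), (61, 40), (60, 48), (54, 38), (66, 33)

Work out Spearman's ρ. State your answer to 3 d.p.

-0.107

Rank HR: 2, 6, 3, 5, 4, 1, 7
Rank VO₂max: 6, 7, 5, 3, 4, 2, 1
d = rank(HR) − rank(VO₂max): -4, -1, -2, 2, 0, -1, 6; Σd² = 62
ρ = 1 − 6Σd² / [n(n²−1)] = 1 − 6×62 / (7×48) = 1 − 372/336 ≈ -0.107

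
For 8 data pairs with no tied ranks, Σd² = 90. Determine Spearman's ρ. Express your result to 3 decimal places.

-0.071

ρ = 1 − 6Σd² / [n(n²−1)] = 1 − 6×90 / (8×63)
  = 1 − 540/504 = 1 − 1.0714 ≈ -0.071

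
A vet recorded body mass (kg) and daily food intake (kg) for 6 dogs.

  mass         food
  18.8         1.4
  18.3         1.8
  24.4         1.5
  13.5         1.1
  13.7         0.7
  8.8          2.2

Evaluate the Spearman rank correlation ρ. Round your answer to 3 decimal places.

-0.086

Rank mass: 5, 4, 6, 2, 3, 1
Rank food: 3, 5, 4, 2, 1, 6
d = rank(mass) − rank(food): 2, -1, 2, 0, 2, -5; Σd² = 38
ρ = 1 − 6Σd² / [n(n²−1)] = 1 − 6×38 / (6×35) = 1 − 228/210 ≈ -0.086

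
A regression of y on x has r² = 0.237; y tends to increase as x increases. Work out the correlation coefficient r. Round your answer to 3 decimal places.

0.487

|r| = √0.237 = 0.487
The association is positive, so r = 0.487.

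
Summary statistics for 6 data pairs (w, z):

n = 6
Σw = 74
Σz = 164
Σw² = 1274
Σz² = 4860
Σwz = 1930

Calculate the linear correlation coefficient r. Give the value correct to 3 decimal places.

r = (nΣwz − ΣwΣz) / √[(nΣw² − (Σw)²)(nΣz² − (Σz)²)]
Numerator: 6×1930 − 74×164 = -556
Denominator: √[(7644 − 5476)(29160 − 26896)] = √[2168 × 2264] = 2215.4801
r = -556 / 2215.4801 ≈ -0.251

-0.251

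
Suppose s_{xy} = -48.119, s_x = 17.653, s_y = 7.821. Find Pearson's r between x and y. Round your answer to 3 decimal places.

r = Cov(x,y) / (s_x · s_y) = -48.119 / (17.653 × 7.821)
  = -48.119 / 138.0641 ≈ -0.349

-0.349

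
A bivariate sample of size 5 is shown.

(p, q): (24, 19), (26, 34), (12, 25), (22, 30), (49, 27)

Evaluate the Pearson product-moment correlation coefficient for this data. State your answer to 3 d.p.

0.105

n = 5, Σp = 133, Σq = 135, Σp² = 4281, Σq² = 3771, Σpq = 3623
nΣpq − ΣpΣq = 18115 − 17955 = 160
nΣp² − (Σp)² = 21405 − 17689 = 3716; nΣq² − (Σq)² = 18855 − 18225 = 630
r = 160 / √(3716 × 630) = 160 / 1530.0588 ≈ 0.105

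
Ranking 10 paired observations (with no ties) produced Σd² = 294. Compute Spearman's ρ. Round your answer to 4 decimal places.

ρ = 1 − 6Σd² / [n(n²−1)] = 1 − 6×294 / (10×99)
  = 1 − 1764/990 = 1 − 1.78182 ≈ -0.7818

-0.7818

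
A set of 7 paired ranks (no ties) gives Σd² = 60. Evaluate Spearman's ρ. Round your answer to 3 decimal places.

-0.071

ρ = 1 − 6Σd² / [n(n²−1)] = 1 − 6×60 / (7×48)
  = 1 − 360/336 = 1 − 1.0714 ≈ -0.071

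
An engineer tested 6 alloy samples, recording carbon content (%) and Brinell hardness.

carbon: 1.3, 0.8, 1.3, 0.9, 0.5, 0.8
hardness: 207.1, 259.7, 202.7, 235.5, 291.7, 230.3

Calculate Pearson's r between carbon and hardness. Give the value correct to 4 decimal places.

n = 6, Σx = 5.6, Σy = 1427, Σx² = 5.72, Σy² = 345009.02, Σxy = 1282.54
nΣxy − ΣxΣy = 7695.24 − 7991.2 = -295.96
nΣx² − (Σx)² = 34.32 − 31.36 = 2.96; nΣy² − (Σy)² = 2070054.12 − 2036329 = 33725.12
r = -295.96 / √(2.96 × 33725.12) = -295.96 / 315.9531 ≈ -0.9367

-0.9367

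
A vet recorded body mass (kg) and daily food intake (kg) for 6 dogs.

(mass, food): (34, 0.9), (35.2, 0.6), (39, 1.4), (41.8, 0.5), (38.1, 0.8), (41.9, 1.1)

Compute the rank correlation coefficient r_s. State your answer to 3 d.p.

Rank mass: 1, 2, 4, 5, 3, 6
Rank food: 4, 2, 6, 1, 3, 5
d = rank(mass) − rank(food): -3, 0, -2, 4, 0, 1; Σd² = 30
ρ = 1 − 6Σd² / [n(n²−1)] = 1 − 6×30 / (6×35) = 1 − 180/210 ≈ 0.143

0.143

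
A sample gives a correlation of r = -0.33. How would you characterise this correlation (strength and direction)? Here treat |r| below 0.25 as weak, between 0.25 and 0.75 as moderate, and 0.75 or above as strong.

r = -0.33 < 0 so the relationship is negative.
|r| = 0.33, which falls in the moderate range.

moderate negative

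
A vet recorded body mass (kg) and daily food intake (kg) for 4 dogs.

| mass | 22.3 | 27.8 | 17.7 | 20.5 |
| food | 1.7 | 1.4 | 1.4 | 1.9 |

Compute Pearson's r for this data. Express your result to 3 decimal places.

-0.230

n = 4, Σx = 88.3, Σy = 6.4, Σx² = 2003.67, Σy² = 10.42, Σxy = 140.56
nΣxy − ΣxΣy = 562.24 − 565.12 = -2.88
nΣx² − (Σx)² = 8014.68 − 7796.89 = 217.79; nΣy² − (Σy)² = 41.68 − 40.96 = 0.72
r = -2.88 / √(217.79 × 0.72) = -2.88 / 12.5223 ≈ -0.230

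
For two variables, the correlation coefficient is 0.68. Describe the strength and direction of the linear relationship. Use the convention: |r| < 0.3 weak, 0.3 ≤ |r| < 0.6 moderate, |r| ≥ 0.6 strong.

strong positive

r = 0.68 > 0 so the relationship is positive.
|r| = 0.68, which falls in the strong range.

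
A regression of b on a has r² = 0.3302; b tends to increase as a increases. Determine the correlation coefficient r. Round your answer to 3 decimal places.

|r| = √0.3302 = 0.575
The association is positive, so r = 0.575.

0.575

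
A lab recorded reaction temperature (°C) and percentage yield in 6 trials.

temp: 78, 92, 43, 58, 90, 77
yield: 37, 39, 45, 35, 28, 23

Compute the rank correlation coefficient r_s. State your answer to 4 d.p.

-0.1429

Rank temp: 4, 6, 1, 2, 5, 3
Rank yield: 4, 5, 6, 3, 2, 1
d = rank(temp) − rank(yield): 0, 1, -5, -1, 3, 2; Σd² = 40
ρ = 1 − 6Σd² / [n(n²−1)] = 1 − 6×40 / (6×35) = 1 − 240/210 ≈ -0.1429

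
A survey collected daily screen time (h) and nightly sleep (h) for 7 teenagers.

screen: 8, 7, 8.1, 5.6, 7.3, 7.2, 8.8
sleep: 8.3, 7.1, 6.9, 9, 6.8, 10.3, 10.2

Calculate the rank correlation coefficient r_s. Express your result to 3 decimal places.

-0.071

Rank screen: 5, 2, 6, 1, 4, 3, 7
Rank sleep: 4, 3, 2, 5, 1, 7, 6
d = rank(screen) − rank(sleep): 1, -1, 4, -4, 3, -4, 1; Σd² = 60
ρ = 1 − 6Σd² / [n(n²−1)] = 1 − 6×60 / (7×48) = 1 − 360/336 ≈ -0.071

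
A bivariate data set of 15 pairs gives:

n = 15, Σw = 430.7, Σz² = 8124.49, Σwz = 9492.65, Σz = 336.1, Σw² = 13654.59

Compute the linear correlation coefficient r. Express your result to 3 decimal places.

-0.181

r = (nΣwz − ΣwΣz) / √[(nΣw² − (Σw)²)(nΣz² − (Σz)²)]
Numerator: 15×9492.65 − 430.7×336.1 = -2368.52
Denominator: √[(204818.85 − 185502.49)(121867.35 − 112963.21)] = √[19316.36 × 8904.14] = 13114.7083
r = -2368.52 / 13114.7083 ≈ -0.181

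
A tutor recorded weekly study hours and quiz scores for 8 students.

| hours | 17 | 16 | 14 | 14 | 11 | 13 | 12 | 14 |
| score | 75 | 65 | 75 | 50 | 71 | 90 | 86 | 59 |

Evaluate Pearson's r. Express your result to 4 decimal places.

n = 8, Σx = 111, Σy = 571, Σx² = 1567, Σy² = 41993, Σxy = 7874
nΣxy − ΣxΣy = 62992 − 63381 = -389
nΣx² − (Σx)² = 12536 − 12321 = 215; nΣy² − (Σy)² = 335944 − 326041 = 9903
r = -389 / √(215 × 9903) = -389 / 1459.1590 ≈ -0.2666

-0.2666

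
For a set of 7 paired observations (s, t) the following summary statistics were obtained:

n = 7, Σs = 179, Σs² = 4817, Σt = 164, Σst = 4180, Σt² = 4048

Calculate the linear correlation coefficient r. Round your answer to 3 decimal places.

r = (nΣst − ΣsΣt) / √[(nΣs² − (Σs)²)(nΣt² − (Σt)²)]
Numerator: 7×4180 − 179×164 = -96
Denominator: √[(33719 − 32041)(28336 − 26896)] = √[1678 × 1440] = 1554.4517
r = -96 / 1554.4517 ≈ -0.062

-0.062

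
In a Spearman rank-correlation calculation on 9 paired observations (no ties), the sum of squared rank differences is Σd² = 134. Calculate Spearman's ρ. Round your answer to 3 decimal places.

ρ = 1 − 6Σd² / [n(n²−1)] = 1 − 6×134 / (9×80)
  = 1 − 804/720 = 1 − 1.1167 ≈ -0.117

-0.117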